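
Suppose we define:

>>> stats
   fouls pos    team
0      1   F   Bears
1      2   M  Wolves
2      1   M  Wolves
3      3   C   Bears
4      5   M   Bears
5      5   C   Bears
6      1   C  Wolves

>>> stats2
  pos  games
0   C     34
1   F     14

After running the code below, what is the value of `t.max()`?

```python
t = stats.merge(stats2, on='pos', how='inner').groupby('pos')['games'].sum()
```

merge on 'pos' (how='inner') → 4 rows:
   fouls pos    team  games
0      1   F   Bears     14
1      3   C   Bears     34
2      5   C   Bears     34
3      1   C  Wolves     34
group by pos, sum of games:
pos
C    102
F     14
Name: games, dtype: int64
So max() = 102.

102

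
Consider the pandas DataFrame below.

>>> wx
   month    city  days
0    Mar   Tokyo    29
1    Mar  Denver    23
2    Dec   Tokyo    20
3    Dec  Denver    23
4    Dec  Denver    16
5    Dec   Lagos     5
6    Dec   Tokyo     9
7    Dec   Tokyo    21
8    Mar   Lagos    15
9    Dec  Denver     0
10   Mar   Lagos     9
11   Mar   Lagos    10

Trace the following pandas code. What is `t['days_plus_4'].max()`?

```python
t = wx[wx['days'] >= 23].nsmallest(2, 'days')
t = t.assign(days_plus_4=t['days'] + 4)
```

27

filter rows where days >= 23:
  month    city  days
0   Mar   Tokyo    29
1   Mar  Denver    23
3   Dec  Denver    23
take 2 rows with smallest days:
  month    city  days
1   Mar  Denver    23
3   Dec  Denver    23
add column days_plus_4 = t['days'] + 4:
  month    city  days  days_plus_4
1   Mar  Denver    23           27
3   Dec  Denver    23           27
Finally, max of column 'days_plus_4' = 27.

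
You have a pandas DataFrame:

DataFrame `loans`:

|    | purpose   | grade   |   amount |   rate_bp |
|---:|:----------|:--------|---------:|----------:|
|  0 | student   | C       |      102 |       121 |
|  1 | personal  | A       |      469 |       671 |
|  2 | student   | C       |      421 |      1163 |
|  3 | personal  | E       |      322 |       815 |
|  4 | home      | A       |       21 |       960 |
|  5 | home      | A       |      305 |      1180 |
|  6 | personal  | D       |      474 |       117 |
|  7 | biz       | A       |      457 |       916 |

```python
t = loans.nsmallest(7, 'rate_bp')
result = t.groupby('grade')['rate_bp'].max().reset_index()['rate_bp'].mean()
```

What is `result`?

take 7 rows with smallest rate_bp:
    purpose grade  amount  rate_bp
6  personal     D     474      117
0   student     C     102      121
1  personal     A     469      671
3  personal     E     322      815
7       biz     A     457      916
4      home     A      21      960
2   student     C     421     1163
group by grade, max of rate_bp:
grade
A     960
C    1163
D     117
E     815
Name: rate_bp, dtype: int64
reset_index():
  grade  rate_bp
0     A      960
1     C     1163
2     D      117
3     E      815
Then the mean of column 'rate_bp': 763.75

763.75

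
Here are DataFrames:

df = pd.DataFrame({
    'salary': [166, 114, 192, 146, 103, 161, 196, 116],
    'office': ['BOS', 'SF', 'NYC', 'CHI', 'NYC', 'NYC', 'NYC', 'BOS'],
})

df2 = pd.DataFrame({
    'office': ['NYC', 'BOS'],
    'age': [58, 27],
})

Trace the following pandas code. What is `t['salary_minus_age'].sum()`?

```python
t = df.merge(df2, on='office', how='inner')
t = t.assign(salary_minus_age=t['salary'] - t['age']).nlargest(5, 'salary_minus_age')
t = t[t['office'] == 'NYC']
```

375

merge on 'office' (how='inner') → 6 rows:
   salary office  age
0     166    BOS   27
1     192    NYC   58
2     103    NYC   58
3     161    NYC   58
4     196    NYC   58
5     116    BOS   27
add column salary_minus_age = t['salary'] - t['age']:
   salary office  age  salary_minus_age
0     166    BOS   27               139
1     192    NYC   58               134
2     103    NYC   58                45
3     161    NYC   58               103
4     196    NYC   58               138
5     116    BOS   27                89
take 5 rows with largest salary_minus_age:
   salary office  age  salary_minus_age
0     166    BOS   27               139
4     196    NYC   58               138
1     192    NYC   58               134
3     161    NYC   58               103
5     116    BOS   27                89
filter rows where office == 'NYC':
   salary office  age  salary_minus_age
4     196    NYC   58               138
1     192    NYC   58               134
3     161    NYC   58               103
Then the sum of column 'salary_minus_age': 375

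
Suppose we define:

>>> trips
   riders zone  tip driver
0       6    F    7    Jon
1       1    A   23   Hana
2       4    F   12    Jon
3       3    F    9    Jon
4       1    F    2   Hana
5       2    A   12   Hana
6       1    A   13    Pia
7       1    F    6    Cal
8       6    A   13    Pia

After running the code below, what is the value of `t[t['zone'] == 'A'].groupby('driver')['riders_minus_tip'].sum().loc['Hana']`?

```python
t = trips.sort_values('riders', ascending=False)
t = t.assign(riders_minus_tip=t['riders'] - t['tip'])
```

-32

sort by riders descending:
   riders zone  tip driver
0       6    F    7    Jon
8       6    A   13    Pia
2       4    F   12    Jon
3       3    F    9    Jon
5       2    A   12   Hana
1       1    A   23   Hana
4       1    F    2   Hana
6       1    A   13    Pia
7       1    F    6    Cal
add column riders_minus_tip = t['riders'] - t['tip']:
   riders zone  tip driver  riders_minus_tip
0       6    F    7    Jon                -1
8       6    A   13    Pia                -7
2       4    F   12    Jon                -8
3       3    F    9    Jon                -6
5       2    A   12   Hana               -10
1       1    A   23   Hana               -22
4       1    F    2   Hana                -1
6       1    A   13    Pia               -12
7       1    F    6    Cal                -5
filter rows where zone == 'A':
   riders zone  tip driver  riders_minus_tip
8       6    A   13    Pia                -7
5       2    A   12   Hana               -10
1       1    A   23   Hana               -22
6       1    A   13    Pia               -12
group by driver, sum of riders_minus_tip:
driver
Hana   -32
Pia    -19
Name: riders_minus_tip, dtype: int64
The value at index 'Hana' is -32.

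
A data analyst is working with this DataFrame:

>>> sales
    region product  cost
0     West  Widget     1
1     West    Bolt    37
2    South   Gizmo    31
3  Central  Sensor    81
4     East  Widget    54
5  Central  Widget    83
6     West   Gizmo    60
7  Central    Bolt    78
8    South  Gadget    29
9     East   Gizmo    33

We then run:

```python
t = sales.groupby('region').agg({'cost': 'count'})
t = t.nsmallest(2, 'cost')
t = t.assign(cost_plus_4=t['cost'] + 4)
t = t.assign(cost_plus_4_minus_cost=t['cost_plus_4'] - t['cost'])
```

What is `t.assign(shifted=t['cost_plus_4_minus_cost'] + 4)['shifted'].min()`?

group by region, count of cost:
         cost
region       
Central     3
East        2
South       2
West        3
take 2 rows with smallest cost:
        cost
region      
East       2
South      2
add column cost_plus_4 = t['cost'] + 4:
        cost  cost_plus_4
region                   
East       2            6
South      2            6
add column cost_plus_4_minus_cost = t['cost_plus_4'] - t['cost']:
        cost  cost_plus_4  cost_plus_4_minus_cost
region                                           
East       2            6                       4
South      2            6                       4
add column shifted = t['cost_plus_4_minus_cost'] + 4:
        cost  cost_plus_4  cost_plus_4_minus_cost  shifted
region                                                    
East       2            6                       4        8
South      2            6                       4        8
Then the min of column 'shifted': 8

8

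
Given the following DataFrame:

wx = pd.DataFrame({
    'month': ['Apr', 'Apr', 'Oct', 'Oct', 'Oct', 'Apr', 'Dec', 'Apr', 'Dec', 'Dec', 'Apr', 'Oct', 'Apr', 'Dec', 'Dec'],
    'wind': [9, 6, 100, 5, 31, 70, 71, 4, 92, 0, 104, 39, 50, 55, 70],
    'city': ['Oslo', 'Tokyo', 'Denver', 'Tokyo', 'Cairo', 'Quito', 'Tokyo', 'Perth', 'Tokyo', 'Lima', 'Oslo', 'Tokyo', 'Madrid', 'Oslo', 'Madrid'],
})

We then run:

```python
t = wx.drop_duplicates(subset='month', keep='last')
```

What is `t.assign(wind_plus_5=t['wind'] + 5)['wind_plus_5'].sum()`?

drop duplicate month (keep=last):
   month  wind    city
11   Oct    39   Tokyo
12   Apr    50  Madrid
14   Dec    70  Madrid
add column wind_plus_5 = t['wind'] + 5:
   month  wind    city  wind_plus_5
11   Oct    39   Tokyo           44
12   Apr    50  Madrid           55
14   Dec    70  Madrid           75
Taking the sum of column 'wind_plus_5' gives 174.

174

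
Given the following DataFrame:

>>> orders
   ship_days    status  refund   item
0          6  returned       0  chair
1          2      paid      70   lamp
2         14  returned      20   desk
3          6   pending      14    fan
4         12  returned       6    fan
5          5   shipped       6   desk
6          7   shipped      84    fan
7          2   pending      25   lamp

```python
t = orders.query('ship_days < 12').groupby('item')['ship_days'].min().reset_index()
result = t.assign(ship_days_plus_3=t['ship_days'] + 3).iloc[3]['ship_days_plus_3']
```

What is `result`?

5

filter rows where ship_days < 12:
   ship_days    status  refund   item
0          6  returned       0  chair
1          2      paid      70   lamp
3          6   pending      14    fan
5          5   shipped       6   desk
6          7   shipped      84    fan
7          2   pending      25   lamp
group by item, min of ship_days:
item
chair    6
desk     5
fan      6
lamp     2
Name: ship_days, dtype: int64
reset_index():
    item  ship_days
0  chair          6
1   desk          5
2    fan          6
3   lamp          2
add column ship_days_plus_3 = t['ship_days'] + 3:
    item  ship_days  ship_days_plus_3
0  chair          6                 9
1   desk          5                 8
2    fan          6                 9
3   lamp          2                 5
Taking the value at position 3, column 'ship_days_plus_3' gives 5.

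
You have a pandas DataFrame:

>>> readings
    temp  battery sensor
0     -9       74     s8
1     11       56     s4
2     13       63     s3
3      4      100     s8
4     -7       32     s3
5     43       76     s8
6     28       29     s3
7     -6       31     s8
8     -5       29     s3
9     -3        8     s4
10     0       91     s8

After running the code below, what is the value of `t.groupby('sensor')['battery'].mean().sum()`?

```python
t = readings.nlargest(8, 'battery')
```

take 8 rows with largest battery:
    temp  battery sensor
3      4      100     s8
10     0       91     s8
5     43       76     s8
0     -9       74     s8
2     13       63     s3
1     11       56     s4
4     -7       32     s3
7     -6       31     s8
group by sensor, mean of battery:
sensor
s3    47.5
s4    56.0
s8    74.4
Name: battery, dtype: float64
Hence 177.9.

177.9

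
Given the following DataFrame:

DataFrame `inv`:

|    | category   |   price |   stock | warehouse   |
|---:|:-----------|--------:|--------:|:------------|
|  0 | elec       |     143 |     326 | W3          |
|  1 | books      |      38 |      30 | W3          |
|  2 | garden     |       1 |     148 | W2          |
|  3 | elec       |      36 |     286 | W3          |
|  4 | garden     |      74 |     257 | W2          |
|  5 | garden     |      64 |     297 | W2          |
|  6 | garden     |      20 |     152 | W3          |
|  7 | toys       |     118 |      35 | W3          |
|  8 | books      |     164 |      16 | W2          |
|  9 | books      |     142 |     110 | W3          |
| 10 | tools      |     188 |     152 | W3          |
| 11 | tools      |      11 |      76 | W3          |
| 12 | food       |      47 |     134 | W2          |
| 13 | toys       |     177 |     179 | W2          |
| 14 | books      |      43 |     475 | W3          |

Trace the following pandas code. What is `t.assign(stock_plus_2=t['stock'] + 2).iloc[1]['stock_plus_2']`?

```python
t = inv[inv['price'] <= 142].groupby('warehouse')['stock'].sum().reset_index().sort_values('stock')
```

1166

filter rows where price <= 142:
   category  price  stock warehouse
1     books     38     30        W3
2    garden      1    148        W2
3      elec     36    286        W3
4    garden     74    257        W2
5    garden     64    297        W2
6    garden     20    152        W3
7      toys    118     35        W3
9     books    142    110        W3
11    tools     11     76        W3
12     food     47    134        W2
14    books     43    475        W3
group by warehouse, sum of stock:
warehouse
W2     836
W3    1164
Name: stock, dtype: int64
reset_index():
  warehouse  stock
0        W2    836
1        W3   1164
sort by stock:
  warehouse  stock
0        W2    836
1        W3   1164
add column stock_plus_2 = t['stock'] + 2:
  warehouse  stock  stock_plus_2
0        W2    836           838
1        W3   1164          1166
Then the value at position 1, column 'stock_plus_2': 1166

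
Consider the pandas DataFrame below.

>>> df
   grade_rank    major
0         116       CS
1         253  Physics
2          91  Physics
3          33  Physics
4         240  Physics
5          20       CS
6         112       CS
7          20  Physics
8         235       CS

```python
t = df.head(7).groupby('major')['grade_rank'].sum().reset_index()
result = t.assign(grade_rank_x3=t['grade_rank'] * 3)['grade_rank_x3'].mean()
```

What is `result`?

take first 7 rows:
   grade_rank    major
0         116       CS
1         253  Physics
2          91  Physics
3          33  Physics
4         240  Physics
5          20       CS
6         112       CS
group by major, sum of grade_rank:
major
CS         248
Physics    617
Name: grade_rank, dtype: int64
reset_index():
     major  grade_rank
0       CS         248
1  Physics         617
add column grade_rank_x3 = t['grade_rank'] * 3:
     major  grade_rank  grade_rank_x3
0       CS         248            744
1  Physics         617           1851

1297.5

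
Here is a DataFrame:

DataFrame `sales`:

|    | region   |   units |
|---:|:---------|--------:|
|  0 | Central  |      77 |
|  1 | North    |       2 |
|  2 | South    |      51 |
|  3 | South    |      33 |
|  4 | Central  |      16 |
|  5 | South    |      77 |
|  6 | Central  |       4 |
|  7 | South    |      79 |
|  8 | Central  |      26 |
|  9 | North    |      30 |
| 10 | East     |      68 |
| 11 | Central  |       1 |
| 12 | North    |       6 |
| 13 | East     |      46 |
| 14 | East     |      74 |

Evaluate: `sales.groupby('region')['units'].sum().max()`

240

group by region, sum of units:
region
Central    124
East       188
North       38
South      240
Name: units, dtype: int64
The max of the resulting series is 240.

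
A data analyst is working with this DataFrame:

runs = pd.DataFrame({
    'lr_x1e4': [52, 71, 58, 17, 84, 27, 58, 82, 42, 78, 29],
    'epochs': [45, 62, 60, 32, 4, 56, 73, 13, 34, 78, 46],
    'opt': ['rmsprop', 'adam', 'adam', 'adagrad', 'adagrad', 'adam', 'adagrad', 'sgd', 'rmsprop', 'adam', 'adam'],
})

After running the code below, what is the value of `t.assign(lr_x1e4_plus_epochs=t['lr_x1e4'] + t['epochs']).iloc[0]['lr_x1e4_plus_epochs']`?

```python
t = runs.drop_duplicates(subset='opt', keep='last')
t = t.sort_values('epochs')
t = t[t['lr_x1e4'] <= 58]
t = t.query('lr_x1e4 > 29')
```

drop duplicate opt (keep=last):
    lr_x1e4  epochs      opt
6        58      73  adagrad
7        82      13      sgd
8        42      34  rmsprop
10       29      46     adam
sort by epochs:
    lr_x1e4  epochs      opt
7        82      13      sgd
8        42      34  rmsprop
10       29      46     adam
6        58      73  adagrad
filter rows where lr_x1e4 <= 58:
    lr_x1e4  epochs      opt
8        42      34  rmsprop
10       29      46     adam
6        58      73  adagrad
filter rows where lr_x1e4 > 29:
   lr_x1e4  epochs      opt
8       42      34  rmsprop
6       58      73  adagrad
add column lr_x1e4_plus_epochs = t['lr_x1e4'] + t['epochs']:
   lr_x1e4  epochs      opt  lr_x1e4_plus_epochs
8       42      34  rmsprop                   76
6       58      73  adagrad                  131
Taking the value at position 0, column 'lr_x1e4_plus_epochs' gives 76.

76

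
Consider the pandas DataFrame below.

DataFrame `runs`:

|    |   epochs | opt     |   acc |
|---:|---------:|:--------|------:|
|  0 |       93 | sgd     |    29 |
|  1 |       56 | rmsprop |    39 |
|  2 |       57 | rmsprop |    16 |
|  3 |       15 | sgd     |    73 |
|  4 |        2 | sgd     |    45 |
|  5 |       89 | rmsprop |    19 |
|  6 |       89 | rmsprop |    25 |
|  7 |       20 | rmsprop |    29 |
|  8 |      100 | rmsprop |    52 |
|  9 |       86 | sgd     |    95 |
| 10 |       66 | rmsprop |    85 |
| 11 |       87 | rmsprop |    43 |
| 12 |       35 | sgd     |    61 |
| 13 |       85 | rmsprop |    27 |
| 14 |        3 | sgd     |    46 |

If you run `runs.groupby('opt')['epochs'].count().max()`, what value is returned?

9

group by opt, count of epochs:
opt
rmsprop    9
sgd        6
Name: epochs, dtype: int64
The max of the resulting series is 9.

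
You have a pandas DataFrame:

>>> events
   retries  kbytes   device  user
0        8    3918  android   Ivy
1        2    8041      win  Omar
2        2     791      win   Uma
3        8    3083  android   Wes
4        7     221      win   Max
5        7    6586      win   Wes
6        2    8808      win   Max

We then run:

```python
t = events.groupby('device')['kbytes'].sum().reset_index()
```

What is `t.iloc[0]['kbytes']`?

group by device, sum of kbytes:
device
android     7001
win        24447
Name: kbytes, dtype: int64
reset_index():
    device  kbytes
0  android    7001
1      win   24447

7001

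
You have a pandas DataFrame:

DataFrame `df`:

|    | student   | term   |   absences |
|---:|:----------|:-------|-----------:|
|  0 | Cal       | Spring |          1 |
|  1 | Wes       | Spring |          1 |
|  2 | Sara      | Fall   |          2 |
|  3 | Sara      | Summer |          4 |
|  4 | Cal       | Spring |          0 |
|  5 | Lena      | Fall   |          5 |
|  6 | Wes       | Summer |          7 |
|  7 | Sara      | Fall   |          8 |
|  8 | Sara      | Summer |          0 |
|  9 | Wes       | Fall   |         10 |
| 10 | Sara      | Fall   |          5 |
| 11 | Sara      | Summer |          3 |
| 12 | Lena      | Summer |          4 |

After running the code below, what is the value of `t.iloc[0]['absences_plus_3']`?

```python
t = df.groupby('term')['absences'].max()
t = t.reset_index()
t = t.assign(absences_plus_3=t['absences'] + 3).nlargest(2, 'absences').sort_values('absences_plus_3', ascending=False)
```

13

group by term, max of absences:
term
Fall      10
Spring     1
Summer     7
Name: absences, dtype: int64
reset_index():
     term  absences
0    Fall        10
1  Spring         1
2  Summer         7
add column absences_plus_3 = t['absences'] + 3:
     term  absences  absences_plus_3
0    Fall        10               13
1  Spring         1                4
2  Summer         7               10
take 2 rows with largest absences:
     term  absences  absences_plus_3
0    Fall        10               13
2  Summer         7               10
sort by absences_plus_3 descending:
     term  absences  absences_plus_3
0    Fall        10               13
2  Summer         7               10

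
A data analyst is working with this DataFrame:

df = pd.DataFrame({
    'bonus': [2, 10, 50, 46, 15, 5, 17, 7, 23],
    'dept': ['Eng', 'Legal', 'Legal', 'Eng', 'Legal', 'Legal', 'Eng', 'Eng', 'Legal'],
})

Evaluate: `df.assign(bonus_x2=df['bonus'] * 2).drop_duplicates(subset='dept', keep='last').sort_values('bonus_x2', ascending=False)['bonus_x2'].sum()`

60

add column bonus_x2 = df['bonus'] * 2:
   bonus   dept  bonus_x2
0      2    Eng         4
1     10  Legal        20
2     50  Legal       100
3     46    Eng        92
4     15  Legal        30
5      5  Legal        10
6     17    Eng        34
7      7    Eng        14
8     23  Legal        46
drop duplicate dept (keep=last):
   bonus   dept  bonus_x2
7      7    Eng        14
8     23  Legal        46
sort by bonus_x2 descending:
   bonus   dept  bonus_x2
8     23  Legal        46
7      7    Eng        14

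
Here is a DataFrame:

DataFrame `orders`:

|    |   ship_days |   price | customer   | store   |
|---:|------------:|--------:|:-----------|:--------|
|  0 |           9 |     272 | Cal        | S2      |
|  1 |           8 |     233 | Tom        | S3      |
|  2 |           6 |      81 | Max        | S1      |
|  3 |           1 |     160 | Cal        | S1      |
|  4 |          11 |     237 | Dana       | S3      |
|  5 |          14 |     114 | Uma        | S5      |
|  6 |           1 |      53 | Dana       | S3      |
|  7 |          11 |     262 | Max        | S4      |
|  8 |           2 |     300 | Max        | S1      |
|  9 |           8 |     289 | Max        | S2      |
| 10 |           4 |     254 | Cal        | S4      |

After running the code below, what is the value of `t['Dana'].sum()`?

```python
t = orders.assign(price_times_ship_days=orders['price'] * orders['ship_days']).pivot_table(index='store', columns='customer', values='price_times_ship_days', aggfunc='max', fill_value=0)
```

add column price_times_ship_days = orders['price'] * orders['ship_days']:
    ship_days  price customer store  price_times_ship_days
0           9    272      Cal    S2                   2448
1           8    233      Tom    S3                   1864
2           6     81      Max    S1                    486
3           1    160      Cal    S1                    160
4          11    237     Dana    S3                   2607
5          14    114      Uma    S5                   1596
6           1     53     Dana    S3                     53
7          11    262      Max    S4                   2882
8           2    300      Max    S1                    600
9           8    289      Max    S2                   2312
10          4    254      Cal    S4                   1016
pivot: rows=store, cols=customer, max(price_times_ship_days):
customer   Cal  Dana   Max   Tom   Uma
store                                 
S1         160     0   600     0     0
S2        2448     0  2312     0     0
S3           0  2607     0  1864     0
S4        1016     0  2882     0     0
S5           0     0     0     0  1596
sum of column 'Dana' → 2607

2607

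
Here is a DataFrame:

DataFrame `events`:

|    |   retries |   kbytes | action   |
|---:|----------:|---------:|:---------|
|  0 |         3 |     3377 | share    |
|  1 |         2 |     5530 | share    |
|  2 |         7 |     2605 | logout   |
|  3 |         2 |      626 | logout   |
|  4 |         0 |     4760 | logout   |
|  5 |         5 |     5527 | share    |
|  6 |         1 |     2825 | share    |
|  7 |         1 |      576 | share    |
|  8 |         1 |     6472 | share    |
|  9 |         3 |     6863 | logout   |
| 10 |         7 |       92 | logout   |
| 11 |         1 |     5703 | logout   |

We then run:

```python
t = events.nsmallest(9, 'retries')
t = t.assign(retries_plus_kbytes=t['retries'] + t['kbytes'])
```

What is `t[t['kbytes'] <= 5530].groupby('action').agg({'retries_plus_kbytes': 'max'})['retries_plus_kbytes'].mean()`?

take 9 rows with smallest retries:
    retries  kbytes  action
4         0    4760  logout
6         1    2825   share
7         1     576   share
8         1    6472   share
11        1    5703  logout
1         2    5530   share
3         2     626  logout
0         3    3377   share
9         3    6863  logout
add column retries_plus_kbytes = t['retries'] + t['kbytes']:
    retries  kbytes  action  retries_plus_kbytes
4         0    4760  logout                 4760
6         1    2825   share                 2826
7         1     576   share                  577
8         1    6472   share                 6473
11        1    5703  logout                 5704
1         2    5530   share                 5532
3         2     626  logout                  628
0         3    3377   share                 3380
9         3    6863  logout                 6866
filter rows where kbytes <= 5530:
   retries  kbytes  action  retries_plus_kbytes
4        0    4760  logout                 4760
6        1    2825   share                 2826
7        1     576   share                  577
1        2    5530   share                 5532
3        2     626  logout                  628
0        3    3377   share                 3380
group by action, max of retries_plus_kbytes:
        retries_plus_kbytes
action                     
logout                 4760
share                  5532
mean of column 'retries_plus_kbytes' → 5146.0

5146.0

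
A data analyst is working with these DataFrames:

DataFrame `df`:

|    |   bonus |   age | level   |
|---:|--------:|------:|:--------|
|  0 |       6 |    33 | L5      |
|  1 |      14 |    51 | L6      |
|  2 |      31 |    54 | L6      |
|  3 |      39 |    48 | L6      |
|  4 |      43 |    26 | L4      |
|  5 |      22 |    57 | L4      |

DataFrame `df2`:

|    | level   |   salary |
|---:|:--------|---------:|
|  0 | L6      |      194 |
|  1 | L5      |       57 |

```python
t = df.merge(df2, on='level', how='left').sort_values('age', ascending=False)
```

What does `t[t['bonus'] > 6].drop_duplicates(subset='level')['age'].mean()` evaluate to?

merge on 'level' (how='left') → 6 rows:
   bonus  age level  salary
0      6   33    L5    57.0
1     14   51    L6   194.0
2     31   54    L6   194.0
3     39   48    L6   194.0
4     43   26    L4     NaN
5     22   57    L4     NaN
sort by age descending:
   bonus  age level  salary
5     22   57    L4     NaN
2     31   54    L6   194.0
1     14   51    L6   194.0
3     39   48    L6   194.0
0      6   33    L5    57.0
4     43   26    L4     NaN
filter rows where bonus > 6:
   bonus  age level  salary
5     22   57    L4     NaN
2     31   54    L6   194.0
1     14   51    L6   194.0
3     39   48    L6   194.0
4     43   26    L4     NaN
drop duplicate level (keep=first):
   bonus  age level  salary
5     22   57    L4     NaN
2     31   54    L6   194.0

55.5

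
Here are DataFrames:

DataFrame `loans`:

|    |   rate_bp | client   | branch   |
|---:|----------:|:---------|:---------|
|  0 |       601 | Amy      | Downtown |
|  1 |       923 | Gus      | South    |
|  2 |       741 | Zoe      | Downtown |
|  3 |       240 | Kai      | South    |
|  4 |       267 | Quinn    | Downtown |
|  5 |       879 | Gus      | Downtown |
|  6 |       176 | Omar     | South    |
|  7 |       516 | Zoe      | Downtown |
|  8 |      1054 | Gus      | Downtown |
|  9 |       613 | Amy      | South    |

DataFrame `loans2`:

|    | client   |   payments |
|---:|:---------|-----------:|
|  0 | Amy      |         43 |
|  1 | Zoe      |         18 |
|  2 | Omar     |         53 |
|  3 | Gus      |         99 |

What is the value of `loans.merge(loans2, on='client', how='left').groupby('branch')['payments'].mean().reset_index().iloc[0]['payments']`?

55.4

merge on 'client' (how='left') → 10 rows:
   rate_bp client    branch  payments
0      601    Amy  Downtown      43.0
1      923    Gus     South      99.0
2      741    Zoe  Downtown      18.0
3      240    Kai     South       NaN
4      267  Quinn  Downtown       NaN
5      879    Gus  Downtown      99.0
6      176   Omar     South      53.0
7      516    Zoe  Downtown      18.0
8     1054    Gus  Downtown      99.0
9      613    Amy     South      43.0
group by branch, mean of payments:
branch
Downtown    55.4
South       65.0
Name: payments, dtype: float64
reset_index():
     branch  payments
0  Downtown      55.4
1     South      65.0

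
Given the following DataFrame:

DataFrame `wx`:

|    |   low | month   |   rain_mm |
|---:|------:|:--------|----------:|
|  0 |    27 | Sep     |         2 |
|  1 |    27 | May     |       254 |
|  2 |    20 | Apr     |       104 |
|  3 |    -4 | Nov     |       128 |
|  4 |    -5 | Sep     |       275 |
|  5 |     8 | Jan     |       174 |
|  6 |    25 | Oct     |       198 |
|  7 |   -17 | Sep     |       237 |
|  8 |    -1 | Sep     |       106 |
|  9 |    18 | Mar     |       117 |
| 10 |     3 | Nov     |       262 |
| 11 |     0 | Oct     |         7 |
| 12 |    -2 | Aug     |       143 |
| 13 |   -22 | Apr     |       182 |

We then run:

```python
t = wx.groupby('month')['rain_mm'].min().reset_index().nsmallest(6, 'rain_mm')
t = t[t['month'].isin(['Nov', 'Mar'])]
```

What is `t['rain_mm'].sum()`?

245

group by month, min of rain_mm:
month
Apr    104
Aug    143
Jan    174
Mar    117
May    254
Nov    128
Oct      7
Sep      2
Name: rain_mm, dtype: int64
reset_index():
  month  rain_mm
0   Apr      104
1   Aug      143
2   Jan      174
3   Mar      117
4   May      254
5   Nov      128
6   Oct        7
7   Sep        2
take 6 rows with smallest rain_mm:
  month  rain_mm
7   Sep        2
6   Oct        7
0   Apr      104
3   Mar      117
5   Nov      128
1   Aug      143
filter rows where month in ['Nov', 'Mar']:
  month  rain_mm
3   Mar      117
5   Nov      128
Hence 245.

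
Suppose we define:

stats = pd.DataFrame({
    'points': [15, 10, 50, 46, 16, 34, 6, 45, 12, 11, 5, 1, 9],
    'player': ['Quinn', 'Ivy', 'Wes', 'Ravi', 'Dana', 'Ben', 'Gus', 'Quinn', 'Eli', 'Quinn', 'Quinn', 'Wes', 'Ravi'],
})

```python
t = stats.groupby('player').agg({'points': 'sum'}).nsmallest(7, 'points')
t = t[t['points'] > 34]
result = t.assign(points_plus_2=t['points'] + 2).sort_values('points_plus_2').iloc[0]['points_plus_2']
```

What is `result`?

53

group by player, sum of points:
        points
player        
Ben         34
Dana        16
Eli         12
Gus          6
Ivy         10
Quinn       76
Ravi        55
Wes         51
take 7 rows with smallest points:
        points
player        
Gus          6
Ivy         10
Eli         12
Dana        16
Ben         34
Wes         51
Ravi        55
filter rows where points > 34:
        points
player        
Wes         51
Ravi        55
add column points_plus_2 = t['points'] + 2:
        points  points_plus_2
player                       
Wes         51             53
Ravi        55             57
sort by points_plus_2:
        points  points_plus_2
player                       
Wes         51             53
Ravi        55             57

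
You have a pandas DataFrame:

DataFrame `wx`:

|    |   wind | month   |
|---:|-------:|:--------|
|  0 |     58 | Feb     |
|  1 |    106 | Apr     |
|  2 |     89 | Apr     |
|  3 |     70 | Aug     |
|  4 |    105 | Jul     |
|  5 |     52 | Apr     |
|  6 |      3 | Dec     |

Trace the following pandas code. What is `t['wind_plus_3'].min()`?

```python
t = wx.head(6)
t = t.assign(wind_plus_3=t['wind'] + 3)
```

55

take first 6 rows:
   wind month
0    58   Feb
1   106   Apr
2    89   Apr
3    70   Aug
4   105   Jul
5    52   Apr
add column wind_plus_3 = t['wind'] + 3:
   wind month  wind_plus_3
0    58   Feb           61
1   106   Apr          109
2    89   Apr           92
3    70   Aug           73
4   105   Jul          108
5    52   Apr           55
Then the min of column 'wind_plus_3': 55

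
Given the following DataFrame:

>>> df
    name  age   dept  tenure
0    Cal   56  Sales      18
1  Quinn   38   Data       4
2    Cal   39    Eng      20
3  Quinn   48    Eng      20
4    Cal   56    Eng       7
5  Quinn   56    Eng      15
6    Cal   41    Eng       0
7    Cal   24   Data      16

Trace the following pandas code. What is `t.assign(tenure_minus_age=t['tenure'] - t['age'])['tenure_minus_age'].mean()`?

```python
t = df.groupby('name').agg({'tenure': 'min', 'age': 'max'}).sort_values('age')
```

-54.0

group by name: min(tenure), max(age):
       tenure  age
name              
Cal         0   56
Quinn       4   56
sort by age:
       tenure  age
name              
Cal         0   56
Quinn       4   56
add column tenure_minus_age = t['tenure'] - t['age']:
       tenure  age  tenure_minus_age
name                                
Cal         0   56               -56
Quinn       4   56               -52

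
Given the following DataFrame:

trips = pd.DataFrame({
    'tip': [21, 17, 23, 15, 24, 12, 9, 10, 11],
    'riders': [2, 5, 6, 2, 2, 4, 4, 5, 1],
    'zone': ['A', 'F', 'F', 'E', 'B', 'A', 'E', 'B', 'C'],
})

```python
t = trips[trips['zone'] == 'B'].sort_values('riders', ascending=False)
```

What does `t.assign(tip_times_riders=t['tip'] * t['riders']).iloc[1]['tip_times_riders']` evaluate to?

48

filter rows where zone == 'B':
   tip  riders zone
4   24       2    B
7   10       5    B
sort by riders descending:
   tip  riders zone
7   10       5    B
4   24       2    B
add column tip_times_riders = t['tip'] * t['riders']:
   tip  riders zone  tip_times_riders
7   10       5    B                50
4   24       2    B                48
Then the value at position 1, column 'tip_times_riders': 48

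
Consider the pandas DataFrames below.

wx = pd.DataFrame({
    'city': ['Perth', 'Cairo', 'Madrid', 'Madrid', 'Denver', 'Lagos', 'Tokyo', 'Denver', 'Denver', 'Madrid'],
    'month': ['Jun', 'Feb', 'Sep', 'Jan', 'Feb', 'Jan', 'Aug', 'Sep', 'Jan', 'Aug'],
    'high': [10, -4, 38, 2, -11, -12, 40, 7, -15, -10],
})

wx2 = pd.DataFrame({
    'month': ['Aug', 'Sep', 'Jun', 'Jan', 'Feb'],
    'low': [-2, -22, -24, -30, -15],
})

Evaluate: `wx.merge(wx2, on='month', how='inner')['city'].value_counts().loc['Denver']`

3

merge on 'month' (how='inner') → 10 rows:
     city month  high  low
0   Perth   Jun    10  -24
1   Cairo   Feb    -4  -15
2  Madrid   Sep    38  -22
3  Madrid   Jan     2  -30
4  Denver   Feb   -11  -15
5   Lagos   Jan   -12  -30
6   Tokyo   Aug    40   -2
7  Denver   Sep     7  -22
8  Denver   Jan   -15  -30
9  Madrid   Aug   -10   -2
value_counts of city:
city
Madrid    3
Denver    3
Perth     1
Cairo     1
Lagos     1
Tokyo     1
Name: count, dtype: int64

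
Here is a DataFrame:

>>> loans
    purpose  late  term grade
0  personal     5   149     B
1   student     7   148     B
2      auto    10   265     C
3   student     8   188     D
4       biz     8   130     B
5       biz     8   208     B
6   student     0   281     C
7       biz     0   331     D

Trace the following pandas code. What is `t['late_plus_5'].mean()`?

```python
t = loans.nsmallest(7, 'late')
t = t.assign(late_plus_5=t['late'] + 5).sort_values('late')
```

10.1428571429

take 7 rows with smallest late:
    purpose  late  term grade
6   student     0   281     C
7       biz     0   331     D
0  personal     5   149     B
1   student     7   148     B
3   student     8   188     D
4       biz     8   130     B
5       biz     8   208     B
add column late_plus_5 = t['late'] + 5:
    purpose  late  term grade  late_plus_5
6   student     0   281     C            5
7       biz     0   331     D            5
0  personal     5   149     B           10
1   student     7   148     B           12
3   student     8   188     D           13
4       biz     8   130     B           13
5       biz     8   208     B           13
sort by late:
    purpose  late  term grade  late_plus_5
6   student     0   281     C            5
7       biz     0   331     D            5
0  personal     5   149     B           10
1   student     7   148     B           12
3   student     8   188     D           13
4       biz     8   130     B           13
5       biz     8   208     B           13
Then the mean of column 'late_plus_5': 10.1428571429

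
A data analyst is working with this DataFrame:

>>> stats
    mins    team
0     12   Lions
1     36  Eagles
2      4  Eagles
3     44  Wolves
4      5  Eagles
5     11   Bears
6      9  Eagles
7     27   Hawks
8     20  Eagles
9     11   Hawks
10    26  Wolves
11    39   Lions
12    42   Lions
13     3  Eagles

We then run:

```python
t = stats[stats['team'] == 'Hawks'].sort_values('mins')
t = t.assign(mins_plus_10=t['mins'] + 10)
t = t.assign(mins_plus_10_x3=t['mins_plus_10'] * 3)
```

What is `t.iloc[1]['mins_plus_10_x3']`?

111

filter rows where team == 'Hawks':
   mins   team
7    27  Hawks
9    11  Hawks
sort by mins:
   mins   team
9    11  Hawks
7    27  Hawks
add column mins_plus_10 = t['mins'] + 10:
   mins   team  mins_plus_10
9    11  Hawks            21
7    27  Hawks            37
add column mins_plus_10_x3 = t['mins_plus_10'] * 3:
   mins   team  mins_plus_10  mins_plus_10_x3
9    11  Hawks            21               63
7    27  Hawks            37              111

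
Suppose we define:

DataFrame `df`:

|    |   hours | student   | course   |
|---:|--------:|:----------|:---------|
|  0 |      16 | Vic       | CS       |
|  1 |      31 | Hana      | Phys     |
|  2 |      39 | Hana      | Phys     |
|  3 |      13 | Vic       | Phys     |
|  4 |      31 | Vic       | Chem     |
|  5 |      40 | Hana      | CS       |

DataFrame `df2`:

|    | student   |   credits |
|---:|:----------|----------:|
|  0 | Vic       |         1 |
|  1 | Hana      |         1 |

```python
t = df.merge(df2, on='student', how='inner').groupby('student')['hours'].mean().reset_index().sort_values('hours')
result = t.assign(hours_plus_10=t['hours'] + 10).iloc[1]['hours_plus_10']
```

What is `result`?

merge on 'student' (how='inner') → 6 rows:
   hours student course  credits
0     16     Vic     CS        1
1     31    Hana   Phys        1
2     39    Hana   Phys        1
3     13     Vic   Phys        1
4     31     Vic   Chem        1
5     40    Hana     CS        1
group by student, mean of hours:
student
Hana    36.666667
Vic     20.000000
Name: hours, dtype: float64
reset_index():
  student      hours
0    Hana  36.666667
1     Vic  20.000000
sort by hours:
  student      hours
1     Vic  20.000000
0    Hana  36.666667
add column hours_plus_10 = t['hours'] + 10:
  student      hours  hours_plus_10
1     Vic  20.000000      30.000000
0    Hana  36.666667      46.666667
Then the value at position 1, column 'hours_plus_10': 46.6666666667

46.6666666667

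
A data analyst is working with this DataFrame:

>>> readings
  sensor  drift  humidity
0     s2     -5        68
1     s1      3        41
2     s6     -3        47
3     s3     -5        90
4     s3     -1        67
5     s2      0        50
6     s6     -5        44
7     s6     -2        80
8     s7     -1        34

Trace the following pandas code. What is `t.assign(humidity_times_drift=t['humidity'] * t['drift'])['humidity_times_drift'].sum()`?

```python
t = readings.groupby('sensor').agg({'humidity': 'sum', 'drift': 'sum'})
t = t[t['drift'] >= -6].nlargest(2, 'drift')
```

89

group by sensor: sum(humidity), sum(drift):
        humidity  drift
sensor                 
s1            41      3
s2           118     -5
s3           157     -6
s6           171    -10
s7            34     -1
filter rows where drift >= -6:
        humidity  drift
sensor                 
s1            41      3
s2           118     -5
s3           157     -6
s7            34     -1
take 2 rows with largest drift:
        humidity  drift
sensor                 
s1            41      3
s7            34     -1
add column humidity_times_drift = t['humidity'] * t['drift']:
        humidity  drift  humidity_times_drift
sensor                                       
s1            41      3                   123
s7            34     -1                   -34
sum of column 'humidity_times_drift' → 89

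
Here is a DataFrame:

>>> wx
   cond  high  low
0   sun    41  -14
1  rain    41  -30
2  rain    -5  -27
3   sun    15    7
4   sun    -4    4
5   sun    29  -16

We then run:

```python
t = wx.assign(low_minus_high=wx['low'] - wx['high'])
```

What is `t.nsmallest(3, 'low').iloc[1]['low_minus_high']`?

add column low_minus_high = wx['low'] - wx['high']:
   cond  high  low  low_minus_high
0   sun    41  -14             -55
1  rain    41  -30             -71
2  rain    -5  -27             -22
3   sun    15    7              -8
4   sun    -4    4               8
5   sun    29  -16             -45
take 3 rows with smallest low:
   cond  high  low  low_minus_high
1  rain    41  -30             -71
2  rain    -5  -27             -22
5   sun    29  -16             -45
The value at position 1, column 'low_minus_high' is -22.

-22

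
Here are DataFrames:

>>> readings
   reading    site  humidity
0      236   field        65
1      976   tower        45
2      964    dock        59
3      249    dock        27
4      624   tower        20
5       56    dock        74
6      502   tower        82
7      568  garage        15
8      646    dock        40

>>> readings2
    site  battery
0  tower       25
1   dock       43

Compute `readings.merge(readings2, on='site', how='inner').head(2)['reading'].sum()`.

1940

merge on 'site' (how='inner') → 7 rows:
   reading   site  humidity  battery
0      976  tower        45       25
1      964   dock        59       43
2      249   dock        27       43
3      624  tower        20       25
4       56   dock        74       43
5      502  tower        82       25
6      646   dock        40       43
take first 2 rows:
   reading   site  humidity  battery
0      976  tower        45       25
1      964   dock        59       43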